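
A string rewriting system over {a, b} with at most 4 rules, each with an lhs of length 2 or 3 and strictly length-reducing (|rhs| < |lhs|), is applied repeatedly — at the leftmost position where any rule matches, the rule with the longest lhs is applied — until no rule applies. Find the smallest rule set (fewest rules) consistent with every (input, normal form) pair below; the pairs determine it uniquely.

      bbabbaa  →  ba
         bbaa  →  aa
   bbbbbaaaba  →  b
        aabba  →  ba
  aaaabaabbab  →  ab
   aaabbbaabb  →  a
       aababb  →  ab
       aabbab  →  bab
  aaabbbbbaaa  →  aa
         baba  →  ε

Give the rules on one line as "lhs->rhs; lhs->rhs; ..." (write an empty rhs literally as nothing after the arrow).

  | bbabbaa => abbaa => aaa => ba
  | bbaa => aa
  | bbbbbaaaba => bbbaaaba => baaaba => bbaba => aba => b
  | aabba => aaa => ba

aaa->ba; aba->b; bb->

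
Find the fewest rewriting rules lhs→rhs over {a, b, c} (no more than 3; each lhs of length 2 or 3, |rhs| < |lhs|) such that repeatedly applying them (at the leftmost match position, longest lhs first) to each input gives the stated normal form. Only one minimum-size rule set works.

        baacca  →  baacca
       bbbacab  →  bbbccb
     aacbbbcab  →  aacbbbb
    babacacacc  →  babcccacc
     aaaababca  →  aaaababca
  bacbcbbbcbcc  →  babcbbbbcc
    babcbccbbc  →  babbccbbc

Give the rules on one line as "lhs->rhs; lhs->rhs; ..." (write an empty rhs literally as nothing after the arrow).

aca->cc; cab->b; cbc->bc

  | baacca
  | bbbacab => bbbccb
  | aacbbbcab => aacbbbb
  | babacacacc => babcccacc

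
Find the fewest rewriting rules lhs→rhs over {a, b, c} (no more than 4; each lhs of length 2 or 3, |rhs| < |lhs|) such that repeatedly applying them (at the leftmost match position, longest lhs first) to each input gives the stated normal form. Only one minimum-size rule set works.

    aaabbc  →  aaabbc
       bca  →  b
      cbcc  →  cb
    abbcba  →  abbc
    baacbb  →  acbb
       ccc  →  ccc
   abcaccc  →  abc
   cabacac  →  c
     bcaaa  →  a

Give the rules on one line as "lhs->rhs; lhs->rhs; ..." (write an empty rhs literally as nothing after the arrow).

  | aaabbc
  | bca => b
  | cbcc => cb
  | abbcba => abbc

ba->; bcc->b; ca->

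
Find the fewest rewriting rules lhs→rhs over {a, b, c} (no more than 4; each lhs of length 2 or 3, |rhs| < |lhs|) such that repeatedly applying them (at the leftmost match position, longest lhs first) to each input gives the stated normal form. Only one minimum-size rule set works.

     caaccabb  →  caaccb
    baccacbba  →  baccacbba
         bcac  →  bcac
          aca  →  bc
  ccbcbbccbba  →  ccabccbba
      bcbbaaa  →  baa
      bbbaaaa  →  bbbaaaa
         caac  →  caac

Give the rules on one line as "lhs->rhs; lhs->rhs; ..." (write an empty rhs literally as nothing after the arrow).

aba->b; abb->b; aca->bc; bcb->a

  | caaccabb => caaccb
  | baccacbba
  | bcac
  | aca => bc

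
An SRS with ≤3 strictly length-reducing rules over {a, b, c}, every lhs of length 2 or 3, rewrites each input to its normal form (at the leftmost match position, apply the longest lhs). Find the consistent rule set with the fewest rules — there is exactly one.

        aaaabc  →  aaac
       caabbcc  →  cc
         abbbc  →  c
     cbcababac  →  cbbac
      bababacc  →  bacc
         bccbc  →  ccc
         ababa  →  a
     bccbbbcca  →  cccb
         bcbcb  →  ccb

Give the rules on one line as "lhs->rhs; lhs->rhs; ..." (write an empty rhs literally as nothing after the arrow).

  | aaaabc => aaac
  | caabbcc => babbcc => bbcc => bcc => cc
  | abbbc => bbc => bc => c
  | cbcababac => ccababac => cbbabac => cbbac

ab->; bc->c; ca->b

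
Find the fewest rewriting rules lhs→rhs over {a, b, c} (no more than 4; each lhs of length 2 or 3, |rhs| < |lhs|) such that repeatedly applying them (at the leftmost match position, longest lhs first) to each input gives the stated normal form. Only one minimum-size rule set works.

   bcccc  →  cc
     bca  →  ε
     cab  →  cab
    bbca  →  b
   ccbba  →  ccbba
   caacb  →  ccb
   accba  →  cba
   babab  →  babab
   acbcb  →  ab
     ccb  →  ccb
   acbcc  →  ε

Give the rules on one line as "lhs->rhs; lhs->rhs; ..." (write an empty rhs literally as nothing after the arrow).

  | bcccc => accc => cc
  | bca => aa => ε
  | cab
  | bbca => baa => b

aa->; ac->; bc->a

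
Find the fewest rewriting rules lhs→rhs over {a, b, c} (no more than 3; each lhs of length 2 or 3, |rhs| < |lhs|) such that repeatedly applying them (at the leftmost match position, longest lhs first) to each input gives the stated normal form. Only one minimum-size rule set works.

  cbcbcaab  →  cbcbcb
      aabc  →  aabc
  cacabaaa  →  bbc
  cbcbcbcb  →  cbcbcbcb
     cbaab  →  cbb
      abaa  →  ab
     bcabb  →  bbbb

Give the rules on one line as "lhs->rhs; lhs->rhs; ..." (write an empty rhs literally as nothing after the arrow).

  | cbcbcaab => cbcbbab => cbcbcb
  | aabc
  | cacabaaa => bcabaaa => bbbaaa => bbcaa => bbba => bbc
  | cbcbcbcb

ba->c; ca->b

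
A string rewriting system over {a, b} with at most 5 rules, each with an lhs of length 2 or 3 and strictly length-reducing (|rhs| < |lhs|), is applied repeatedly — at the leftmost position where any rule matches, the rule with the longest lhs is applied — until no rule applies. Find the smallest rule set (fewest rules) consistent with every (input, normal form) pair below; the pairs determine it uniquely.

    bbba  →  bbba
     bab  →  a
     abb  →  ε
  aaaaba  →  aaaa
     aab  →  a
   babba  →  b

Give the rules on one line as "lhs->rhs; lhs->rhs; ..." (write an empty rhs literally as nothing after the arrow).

aab->a; aba->b; abb->; bab->a

  | bbba
  | bab => a
  | abb => ε
  | aaaaba => aaaa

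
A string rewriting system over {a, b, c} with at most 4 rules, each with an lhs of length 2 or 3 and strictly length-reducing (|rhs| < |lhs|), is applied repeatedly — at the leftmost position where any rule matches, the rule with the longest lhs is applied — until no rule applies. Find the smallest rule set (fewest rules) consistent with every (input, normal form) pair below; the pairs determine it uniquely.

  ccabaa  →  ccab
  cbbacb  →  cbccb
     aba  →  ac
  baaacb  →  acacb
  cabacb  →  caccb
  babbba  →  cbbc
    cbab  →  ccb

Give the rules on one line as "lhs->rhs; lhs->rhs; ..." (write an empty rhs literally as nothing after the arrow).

aac->ab; ba->c; baa->ac

  | ccabaa => ccaac => ccab
  | cbbacb => cbccb
  | aba => ac
  | baaacb => acacb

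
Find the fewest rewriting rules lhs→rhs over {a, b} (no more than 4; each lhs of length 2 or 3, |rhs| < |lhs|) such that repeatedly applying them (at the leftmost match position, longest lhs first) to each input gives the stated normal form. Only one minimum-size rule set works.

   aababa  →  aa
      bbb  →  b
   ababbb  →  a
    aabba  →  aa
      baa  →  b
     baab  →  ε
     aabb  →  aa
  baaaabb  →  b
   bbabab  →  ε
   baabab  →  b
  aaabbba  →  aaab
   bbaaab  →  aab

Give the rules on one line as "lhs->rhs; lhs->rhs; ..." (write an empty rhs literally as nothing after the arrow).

  | aababa => aabba => aa
  | bbb => b
  | ababbb => abbbb => abb => a
  | aabba => aa

ba->b; bb->; bba->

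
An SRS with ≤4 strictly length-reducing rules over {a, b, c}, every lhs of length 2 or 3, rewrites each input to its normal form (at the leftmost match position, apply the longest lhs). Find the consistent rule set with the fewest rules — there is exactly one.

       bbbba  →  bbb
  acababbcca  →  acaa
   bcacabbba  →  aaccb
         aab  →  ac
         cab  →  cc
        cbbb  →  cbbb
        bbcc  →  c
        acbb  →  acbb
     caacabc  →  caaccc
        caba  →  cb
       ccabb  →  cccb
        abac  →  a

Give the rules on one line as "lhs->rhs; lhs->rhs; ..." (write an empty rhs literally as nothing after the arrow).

ab->c; aba->b; ba->; bc->a

  | bbbba => bbb
  | acababbcca => acbbbcca => acbbaca => acbca => acaa
  | bcacabbba => aacabbba => aaccbba => aaccb
  | aab => ac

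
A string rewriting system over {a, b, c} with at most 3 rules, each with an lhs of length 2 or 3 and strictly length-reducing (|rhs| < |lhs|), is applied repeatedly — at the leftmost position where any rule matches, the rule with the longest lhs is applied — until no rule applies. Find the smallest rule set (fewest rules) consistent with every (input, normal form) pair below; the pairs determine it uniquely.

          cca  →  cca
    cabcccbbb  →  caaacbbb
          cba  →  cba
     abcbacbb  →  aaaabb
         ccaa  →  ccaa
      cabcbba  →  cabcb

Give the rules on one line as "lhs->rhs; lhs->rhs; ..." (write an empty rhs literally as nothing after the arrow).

  | cca
  | cabcccbbb => caaacbbb
  | cba
  | abcbacbb => abccabb => aaaabb

bac->ca; bba->b; bcc->aa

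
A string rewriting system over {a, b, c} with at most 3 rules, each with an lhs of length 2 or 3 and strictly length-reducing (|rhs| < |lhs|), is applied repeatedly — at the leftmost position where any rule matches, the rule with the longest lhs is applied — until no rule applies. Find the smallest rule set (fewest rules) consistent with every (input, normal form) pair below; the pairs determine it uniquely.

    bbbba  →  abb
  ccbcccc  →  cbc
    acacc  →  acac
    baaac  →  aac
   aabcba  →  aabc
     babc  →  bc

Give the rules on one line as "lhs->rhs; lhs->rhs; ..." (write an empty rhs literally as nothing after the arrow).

  | bbbba => bbab => abb
  | ccbcccc => cbcccc => cbccc => cbcc => cbc
  | acacc => acac
  | baaac => aac

ba->; bba->ab; cc->c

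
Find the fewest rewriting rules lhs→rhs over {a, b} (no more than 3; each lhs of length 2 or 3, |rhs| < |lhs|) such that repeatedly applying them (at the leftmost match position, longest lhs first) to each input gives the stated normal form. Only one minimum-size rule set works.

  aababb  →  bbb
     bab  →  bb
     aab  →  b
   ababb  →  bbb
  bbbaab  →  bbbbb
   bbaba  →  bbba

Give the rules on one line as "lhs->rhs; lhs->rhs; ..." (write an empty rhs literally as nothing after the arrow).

  | aababb => ababb => babb => bbb
  | bab => bb
  | aab => ab => b
  | ababb => babb => bbb

ab->b; baa->bb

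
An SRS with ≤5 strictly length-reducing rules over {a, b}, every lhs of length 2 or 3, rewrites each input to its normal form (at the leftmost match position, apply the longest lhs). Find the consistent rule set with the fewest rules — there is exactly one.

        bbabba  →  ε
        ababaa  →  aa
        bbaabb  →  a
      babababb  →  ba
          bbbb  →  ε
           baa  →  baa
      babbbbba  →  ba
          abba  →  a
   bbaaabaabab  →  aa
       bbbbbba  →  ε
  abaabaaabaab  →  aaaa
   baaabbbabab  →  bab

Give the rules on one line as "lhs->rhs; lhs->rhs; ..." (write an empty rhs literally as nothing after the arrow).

aab->a; aba->a; bb->; bba->

  | bbabba => bba => ε
  | ababaa => abaa => aa
  | bbaabb => abb => a
  | babababb => bababb => babb => ba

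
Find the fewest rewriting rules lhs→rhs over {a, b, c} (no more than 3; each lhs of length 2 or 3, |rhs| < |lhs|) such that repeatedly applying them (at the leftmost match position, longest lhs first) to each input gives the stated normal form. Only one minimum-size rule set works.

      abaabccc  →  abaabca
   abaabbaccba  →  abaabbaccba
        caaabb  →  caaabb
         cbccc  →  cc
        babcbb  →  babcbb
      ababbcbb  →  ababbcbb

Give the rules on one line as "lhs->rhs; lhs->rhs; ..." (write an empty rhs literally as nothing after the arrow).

cbc->; ccc->ca

  | abaabccc => abaabca
  | abaabbaccba
  | caaabb
  | cbccc => cc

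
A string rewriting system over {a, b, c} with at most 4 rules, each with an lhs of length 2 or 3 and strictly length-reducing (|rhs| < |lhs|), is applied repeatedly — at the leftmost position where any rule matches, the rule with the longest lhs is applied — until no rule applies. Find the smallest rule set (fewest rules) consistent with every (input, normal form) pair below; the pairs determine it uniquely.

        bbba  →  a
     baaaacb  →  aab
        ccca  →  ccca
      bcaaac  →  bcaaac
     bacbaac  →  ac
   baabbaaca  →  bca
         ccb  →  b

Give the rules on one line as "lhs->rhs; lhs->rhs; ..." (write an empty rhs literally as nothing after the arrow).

  | bbba => bba => ba => a
  | baaaacb => aacb => aab
  | ccca
  | bcaaac

ba->a; baa->; cb->b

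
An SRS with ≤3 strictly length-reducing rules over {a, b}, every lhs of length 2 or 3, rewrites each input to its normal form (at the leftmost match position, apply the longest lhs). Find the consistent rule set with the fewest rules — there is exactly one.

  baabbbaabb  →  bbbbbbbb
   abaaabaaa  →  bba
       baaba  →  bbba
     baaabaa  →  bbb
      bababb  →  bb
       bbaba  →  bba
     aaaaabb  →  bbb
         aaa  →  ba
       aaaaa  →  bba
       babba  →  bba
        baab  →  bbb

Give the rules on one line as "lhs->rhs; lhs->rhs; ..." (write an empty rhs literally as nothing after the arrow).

aa->b; ab->

  | baabbbaabb => bbbbbaabb => bbbbbbbb
  | abaaabaaa => aaabaaa => babaaa => baaa => bba
  | baaba => bbba
  | baaabaa => bbabaa => bbaa => bbb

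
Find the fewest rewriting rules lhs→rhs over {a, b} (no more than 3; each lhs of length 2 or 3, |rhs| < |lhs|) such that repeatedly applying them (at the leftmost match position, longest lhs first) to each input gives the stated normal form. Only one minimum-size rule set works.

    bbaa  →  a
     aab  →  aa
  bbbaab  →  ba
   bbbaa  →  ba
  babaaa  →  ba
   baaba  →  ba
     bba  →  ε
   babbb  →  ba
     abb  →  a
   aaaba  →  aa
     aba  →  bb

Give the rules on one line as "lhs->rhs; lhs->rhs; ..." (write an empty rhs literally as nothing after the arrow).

  | bbaa => a
  | aab => aa
  | bbbaab => bab => ba
  | bbbaa => ba

ab->a; aba->bb; bba->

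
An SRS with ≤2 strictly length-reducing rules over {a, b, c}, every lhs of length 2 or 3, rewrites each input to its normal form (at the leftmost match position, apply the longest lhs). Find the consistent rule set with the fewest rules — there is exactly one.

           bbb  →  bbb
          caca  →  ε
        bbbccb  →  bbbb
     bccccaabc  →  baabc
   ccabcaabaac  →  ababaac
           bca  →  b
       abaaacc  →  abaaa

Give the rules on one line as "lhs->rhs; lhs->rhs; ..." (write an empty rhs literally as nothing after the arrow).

ca->; cc->

  | bbb
  | caca => ca => ε
  | bbbccb => bbbb
  | bccccaabc => bccaabc => baabc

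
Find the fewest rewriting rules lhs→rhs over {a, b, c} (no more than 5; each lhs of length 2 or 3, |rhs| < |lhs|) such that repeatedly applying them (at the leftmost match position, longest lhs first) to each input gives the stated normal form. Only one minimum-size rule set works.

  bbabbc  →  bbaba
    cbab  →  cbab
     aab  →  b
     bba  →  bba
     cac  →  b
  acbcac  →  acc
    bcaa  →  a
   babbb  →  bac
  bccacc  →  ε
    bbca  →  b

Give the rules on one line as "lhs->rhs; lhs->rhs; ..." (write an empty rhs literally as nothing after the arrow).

  | bbabbc => bbaba
  | cbab
  | aab => b
  | bba

aa->; bbb->c; bc->a; cac->b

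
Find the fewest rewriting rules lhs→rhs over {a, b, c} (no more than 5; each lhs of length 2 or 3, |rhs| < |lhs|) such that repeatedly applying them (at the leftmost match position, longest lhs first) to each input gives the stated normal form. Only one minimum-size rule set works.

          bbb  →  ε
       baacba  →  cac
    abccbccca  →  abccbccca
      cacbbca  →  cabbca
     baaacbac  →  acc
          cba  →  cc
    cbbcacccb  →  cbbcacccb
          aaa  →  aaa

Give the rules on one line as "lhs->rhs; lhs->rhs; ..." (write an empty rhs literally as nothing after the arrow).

  | bbb => ε
  | baacba => cacba => caba => cac
  | abccbccca
  | cacbbca => cabbca

acb->ab; ba->c; bbb->; caa->a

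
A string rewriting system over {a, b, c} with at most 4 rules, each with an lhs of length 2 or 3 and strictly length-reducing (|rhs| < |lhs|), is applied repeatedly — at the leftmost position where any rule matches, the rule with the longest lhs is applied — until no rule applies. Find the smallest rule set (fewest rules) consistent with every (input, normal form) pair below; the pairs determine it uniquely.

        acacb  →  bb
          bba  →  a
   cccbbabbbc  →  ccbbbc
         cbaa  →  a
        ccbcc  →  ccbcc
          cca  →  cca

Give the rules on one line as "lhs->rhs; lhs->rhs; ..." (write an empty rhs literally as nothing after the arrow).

ac->b; ba->a; cba->

  | acacb => bacb => acb => bb
  | bba => ba => a
  | cccbbabbbc => cccbabbbc => ccbbbc
  | cbaa => a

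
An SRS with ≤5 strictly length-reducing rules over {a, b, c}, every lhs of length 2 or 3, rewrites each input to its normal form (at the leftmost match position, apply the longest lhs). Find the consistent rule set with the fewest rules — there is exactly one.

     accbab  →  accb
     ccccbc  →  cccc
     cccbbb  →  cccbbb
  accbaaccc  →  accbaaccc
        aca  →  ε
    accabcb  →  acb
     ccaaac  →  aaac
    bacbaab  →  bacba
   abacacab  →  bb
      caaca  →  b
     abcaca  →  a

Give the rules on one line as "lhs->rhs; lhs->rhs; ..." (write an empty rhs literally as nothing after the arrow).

ab->; bc->; ca->b; cca->a

  | accbab => accb
  | ccccbc => cccc
  | cccbbb
  | accbaaccc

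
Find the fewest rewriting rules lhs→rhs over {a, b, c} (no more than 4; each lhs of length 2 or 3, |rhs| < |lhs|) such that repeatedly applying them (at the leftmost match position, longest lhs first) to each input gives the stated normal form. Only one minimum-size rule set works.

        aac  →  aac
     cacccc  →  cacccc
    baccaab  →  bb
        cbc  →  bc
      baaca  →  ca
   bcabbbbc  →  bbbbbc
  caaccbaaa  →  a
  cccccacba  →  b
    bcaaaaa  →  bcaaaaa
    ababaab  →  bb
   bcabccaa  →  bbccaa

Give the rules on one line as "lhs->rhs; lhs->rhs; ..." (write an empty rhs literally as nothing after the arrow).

ab->b; ba->b; baa->; cb->b

  | aac
  | cacccc
  | baccaab => bccaab => bccab => bccb => bcb => bb
  | cbc => bc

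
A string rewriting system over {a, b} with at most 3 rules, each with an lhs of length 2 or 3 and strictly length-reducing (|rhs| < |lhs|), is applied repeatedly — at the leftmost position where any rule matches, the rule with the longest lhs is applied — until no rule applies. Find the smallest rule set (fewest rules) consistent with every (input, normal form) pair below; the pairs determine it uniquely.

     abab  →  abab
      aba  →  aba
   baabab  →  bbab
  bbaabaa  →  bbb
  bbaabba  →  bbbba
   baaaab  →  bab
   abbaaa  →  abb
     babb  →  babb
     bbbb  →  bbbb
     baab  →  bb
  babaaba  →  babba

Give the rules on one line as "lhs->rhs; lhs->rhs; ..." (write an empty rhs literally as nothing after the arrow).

aa->; aaa->

  | abab
  | aba
  | baabab => bbab
  | bbaabaa => bbbaa => bbb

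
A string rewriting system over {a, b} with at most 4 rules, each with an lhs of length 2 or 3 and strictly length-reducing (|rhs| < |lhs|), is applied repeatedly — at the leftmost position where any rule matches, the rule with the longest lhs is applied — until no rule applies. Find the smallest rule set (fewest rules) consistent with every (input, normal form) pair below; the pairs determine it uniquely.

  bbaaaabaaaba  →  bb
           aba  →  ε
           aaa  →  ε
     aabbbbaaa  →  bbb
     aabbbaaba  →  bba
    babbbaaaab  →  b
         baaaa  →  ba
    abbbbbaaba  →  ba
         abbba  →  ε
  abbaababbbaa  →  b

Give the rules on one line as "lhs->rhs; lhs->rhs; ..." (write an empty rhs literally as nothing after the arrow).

aa->; aaa->; aab->; ab->a

  | bbaaaabaaaba => bbabaaaba => bbaaaaba => bbaba => bbaa => bb
  | aba => aa => ε
  | aaa => ε
  | aabbbbaaa => bbbaaa => bbb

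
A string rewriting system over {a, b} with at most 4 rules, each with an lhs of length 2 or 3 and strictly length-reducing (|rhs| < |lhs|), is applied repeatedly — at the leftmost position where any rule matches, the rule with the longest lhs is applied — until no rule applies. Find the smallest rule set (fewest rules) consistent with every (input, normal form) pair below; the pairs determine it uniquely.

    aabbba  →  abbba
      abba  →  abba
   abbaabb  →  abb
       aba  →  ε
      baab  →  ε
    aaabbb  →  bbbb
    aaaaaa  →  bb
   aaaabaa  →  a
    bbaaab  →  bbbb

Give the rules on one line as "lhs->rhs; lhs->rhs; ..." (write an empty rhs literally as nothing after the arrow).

aa->a; aaa->b; aba->; bab->

  | aabbba => abbba
  | abba
  | abbaabb => abbabb => abb
  | aba => ε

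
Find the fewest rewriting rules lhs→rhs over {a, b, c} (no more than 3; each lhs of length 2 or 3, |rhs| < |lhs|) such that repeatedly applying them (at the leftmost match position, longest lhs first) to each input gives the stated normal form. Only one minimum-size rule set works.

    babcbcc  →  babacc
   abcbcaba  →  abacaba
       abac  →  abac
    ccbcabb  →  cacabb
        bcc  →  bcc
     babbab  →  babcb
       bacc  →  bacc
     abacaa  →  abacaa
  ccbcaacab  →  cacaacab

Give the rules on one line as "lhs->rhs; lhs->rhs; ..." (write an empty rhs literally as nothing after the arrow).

  | babcbcc => babacc
  | abcbcaba => abacaba
  | abac
  | ccbcabb => cacabb

bba->bc; cbc->ac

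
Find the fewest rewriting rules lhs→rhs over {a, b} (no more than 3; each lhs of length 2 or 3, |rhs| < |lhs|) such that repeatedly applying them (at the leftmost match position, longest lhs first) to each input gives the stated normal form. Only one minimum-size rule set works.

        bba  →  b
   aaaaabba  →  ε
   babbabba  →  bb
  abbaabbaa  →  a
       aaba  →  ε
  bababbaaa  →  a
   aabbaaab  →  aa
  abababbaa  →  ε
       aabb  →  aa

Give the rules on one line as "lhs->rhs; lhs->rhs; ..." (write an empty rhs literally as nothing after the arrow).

ab->a; aba->ba; ba->

  | bba => b
  | aaaaabba => aaaaaba => aaaaba => aaaba => aaba => aba => ba => ε
  | babbabba => bbabba => bbba => bb
  | abbaabbaa => abaabbaa => baabbaa => abbaa => abaa => baa => a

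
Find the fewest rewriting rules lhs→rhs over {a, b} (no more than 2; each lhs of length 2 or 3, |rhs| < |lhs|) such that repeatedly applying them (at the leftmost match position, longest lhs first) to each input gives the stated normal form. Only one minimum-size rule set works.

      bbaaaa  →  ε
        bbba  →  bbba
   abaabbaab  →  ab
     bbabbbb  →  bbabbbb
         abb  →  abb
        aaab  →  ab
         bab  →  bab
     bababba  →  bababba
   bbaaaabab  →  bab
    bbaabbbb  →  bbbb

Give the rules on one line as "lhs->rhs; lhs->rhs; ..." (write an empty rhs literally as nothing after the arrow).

  | bbaaaa => baaaa => aaaa => aa => ε
  | bbba
  | abaabbaab => aaabbaab => abbaab => abaab => aaab => ab
  | bbabbbb

aa->; baa->aa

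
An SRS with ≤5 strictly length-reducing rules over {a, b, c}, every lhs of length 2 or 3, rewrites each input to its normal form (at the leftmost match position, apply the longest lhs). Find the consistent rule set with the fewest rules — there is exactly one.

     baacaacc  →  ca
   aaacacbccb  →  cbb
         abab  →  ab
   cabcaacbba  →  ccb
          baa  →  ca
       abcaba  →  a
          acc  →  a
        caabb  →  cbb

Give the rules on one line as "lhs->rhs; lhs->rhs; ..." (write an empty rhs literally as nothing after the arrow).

  | baacaacc => cacaacc => caaacc => cacc => cac => ca
  | aaacacbccb => acacbccb => aacbccb => cbccb => cbcb => cbb
  | abab => acb => ab
  | cabcaacbba => cabaacbba => cacacbba => caacbba => ccbba => ccbc => ccb

aa->; ac->a; ba->c; bc->b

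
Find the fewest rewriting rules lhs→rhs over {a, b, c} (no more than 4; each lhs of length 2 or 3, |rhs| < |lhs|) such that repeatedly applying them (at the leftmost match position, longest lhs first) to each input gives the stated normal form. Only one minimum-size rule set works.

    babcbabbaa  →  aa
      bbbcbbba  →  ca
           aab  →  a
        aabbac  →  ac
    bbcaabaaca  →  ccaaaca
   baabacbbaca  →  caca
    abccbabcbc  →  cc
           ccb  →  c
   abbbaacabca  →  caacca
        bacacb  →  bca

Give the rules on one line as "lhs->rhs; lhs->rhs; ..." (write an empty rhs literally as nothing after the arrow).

ab->; ba->b; bb->c; cb->

  | babcbabbaa => bbcbabbaa => ccbabbaa => cabbaa => cbaa => aa
  | bbbcbbba => cbcbbba => cbbba => bba => ca
  | aab => a
  | aabbac => abac => ac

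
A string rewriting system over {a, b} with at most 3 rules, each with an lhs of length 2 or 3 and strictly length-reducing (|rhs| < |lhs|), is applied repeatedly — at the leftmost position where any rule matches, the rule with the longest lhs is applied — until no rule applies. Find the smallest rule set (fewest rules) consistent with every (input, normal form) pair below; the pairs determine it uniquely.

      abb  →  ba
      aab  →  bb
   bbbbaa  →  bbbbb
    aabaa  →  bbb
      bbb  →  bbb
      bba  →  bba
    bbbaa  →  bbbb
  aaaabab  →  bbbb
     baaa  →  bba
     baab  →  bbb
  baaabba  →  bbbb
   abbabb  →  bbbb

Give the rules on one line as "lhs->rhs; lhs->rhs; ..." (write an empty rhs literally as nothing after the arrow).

aa->b; ab->b; abb->ba

  | abb => ba
  | aab => bb
  | bbbbaa => bbbbb
  | aabaa => bbaa => bbb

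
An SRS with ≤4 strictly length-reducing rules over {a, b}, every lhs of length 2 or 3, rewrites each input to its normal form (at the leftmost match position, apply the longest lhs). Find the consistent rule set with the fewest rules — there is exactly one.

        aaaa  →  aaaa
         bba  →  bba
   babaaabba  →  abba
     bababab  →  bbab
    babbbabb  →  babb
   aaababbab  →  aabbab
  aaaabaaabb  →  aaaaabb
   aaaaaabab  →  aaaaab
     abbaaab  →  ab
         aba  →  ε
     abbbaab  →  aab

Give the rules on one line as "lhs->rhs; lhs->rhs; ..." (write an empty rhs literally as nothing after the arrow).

aba->; baa->a; bbb->ba

  | aaaa
  | bba
  | babaaabba => baabba => abba
  | bababab => bbab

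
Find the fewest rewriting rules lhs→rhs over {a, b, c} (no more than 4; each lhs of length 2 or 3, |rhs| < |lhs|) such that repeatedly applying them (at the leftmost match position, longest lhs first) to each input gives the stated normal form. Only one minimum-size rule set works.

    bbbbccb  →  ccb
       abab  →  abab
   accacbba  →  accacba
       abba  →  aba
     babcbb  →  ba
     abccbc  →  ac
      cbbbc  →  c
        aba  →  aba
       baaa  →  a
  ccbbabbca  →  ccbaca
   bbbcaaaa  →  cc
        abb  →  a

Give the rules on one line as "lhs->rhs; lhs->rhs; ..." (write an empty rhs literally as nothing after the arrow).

aa->c; bb->; bba->ba; bc->

  | bbbbccb => bbccb => ccb
  | abab
  | accacbba => accacba
  | abba => aba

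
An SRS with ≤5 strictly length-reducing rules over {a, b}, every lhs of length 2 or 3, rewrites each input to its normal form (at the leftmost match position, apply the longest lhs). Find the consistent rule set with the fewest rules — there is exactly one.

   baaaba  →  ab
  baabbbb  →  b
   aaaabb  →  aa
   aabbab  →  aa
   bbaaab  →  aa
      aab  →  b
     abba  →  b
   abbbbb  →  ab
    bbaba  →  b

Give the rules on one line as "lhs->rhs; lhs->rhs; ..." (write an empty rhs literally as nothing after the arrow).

aaa->; aab->b; bb->a; bba->ab

  | baaaba => bba => ab
  | baabbbb => bbbbb => abbb => aab => b
  | aaaabb => abb => aa
  | aabbab => bbab => abb => aa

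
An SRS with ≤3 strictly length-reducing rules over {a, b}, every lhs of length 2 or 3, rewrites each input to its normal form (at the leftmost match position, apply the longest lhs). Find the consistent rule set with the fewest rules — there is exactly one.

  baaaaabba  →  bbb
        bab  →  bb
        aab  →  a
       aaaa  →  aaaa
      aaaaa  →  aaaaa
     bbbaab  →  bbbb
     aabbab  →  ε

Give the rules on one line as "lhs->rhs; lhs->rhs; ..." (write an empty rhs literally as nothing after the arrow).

  | baaaaabba => baaaabba => baaabba => baabba => babba => bbba => bbb
  | bab => bb
  | aab => a
  | aaaa

ab->; ba->b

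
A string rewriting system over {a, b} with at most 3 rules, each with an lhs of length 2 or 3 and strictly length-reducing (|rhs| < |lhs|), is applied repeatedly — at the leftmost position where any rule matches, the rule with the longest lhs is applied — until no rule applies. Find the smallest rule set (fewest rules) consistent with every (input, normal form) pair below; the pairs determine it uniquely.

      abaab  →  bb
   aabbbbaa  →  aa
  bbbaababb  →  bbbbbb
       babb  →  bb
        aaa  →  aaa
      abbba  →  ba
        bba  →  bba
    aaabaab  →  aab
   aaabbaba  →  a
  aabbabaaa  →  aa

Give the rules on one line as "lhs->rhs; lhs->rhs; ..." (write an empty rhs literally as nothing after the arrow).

aba->bb; abb->; bab->b

  | abaab => bbab => bb
  | aabbbbaa => abbaa => aa
  | bbbaababb => bbbabbbb => bbbbbb
  | babb => bb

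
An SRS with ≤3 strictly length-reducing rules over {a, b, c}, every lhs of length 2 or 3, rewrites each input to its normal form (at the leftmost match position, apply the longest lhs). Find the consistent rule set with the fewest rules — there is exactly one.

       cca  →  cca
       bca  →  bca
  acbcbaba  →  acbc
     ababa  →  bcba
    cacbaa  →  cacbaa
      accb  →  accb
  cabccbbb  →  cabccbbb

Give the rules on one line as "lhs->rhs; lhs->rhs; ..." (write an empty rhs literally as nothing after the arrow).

  | cca
  | bca
  | acbcbaba => acbcbbc => acbc
  | ababa => bcba

aba->bc; bbc->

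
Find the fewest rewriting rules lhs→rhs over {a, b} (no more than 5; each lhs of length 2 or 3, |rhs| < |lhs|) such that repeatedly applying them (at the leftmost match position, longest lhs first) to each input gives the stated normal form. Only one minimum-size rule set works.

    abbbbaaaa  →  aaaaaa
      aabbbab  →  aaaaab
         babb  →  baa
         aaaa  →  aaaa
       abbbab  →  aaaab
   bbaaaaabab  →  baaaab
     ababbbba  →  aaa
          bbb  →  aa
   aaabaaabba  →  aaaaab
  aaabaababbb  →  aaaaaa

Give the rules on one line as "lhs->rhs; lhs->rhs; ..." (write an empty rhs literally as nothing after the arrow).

  | abbbbaaaa => aaabaaaa => aaaaaa
  | aabbbab => aaaaab
  | babb => baa
  | aaaa

aba->a; bb->a; bba->b; bbb->aa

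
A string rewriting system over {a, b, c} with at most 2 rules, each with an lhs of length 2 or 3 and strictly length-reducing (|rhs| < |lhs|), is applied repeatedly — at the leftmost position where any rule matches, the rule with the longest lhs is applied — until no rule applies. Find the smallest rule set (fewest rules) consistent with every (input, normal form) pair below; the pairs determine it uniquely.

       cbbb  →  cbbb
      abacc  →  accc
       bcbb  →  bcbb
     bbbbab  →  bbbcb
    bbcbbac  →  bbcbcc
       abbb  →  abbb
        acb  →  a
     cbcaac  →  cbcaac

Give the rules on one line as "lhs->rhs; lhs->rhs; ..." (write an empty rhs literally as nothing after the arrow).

acb->a; ba->c

  | cbbb
  | abacc => accc
  | bcbb
  | bbbbab => bbbcb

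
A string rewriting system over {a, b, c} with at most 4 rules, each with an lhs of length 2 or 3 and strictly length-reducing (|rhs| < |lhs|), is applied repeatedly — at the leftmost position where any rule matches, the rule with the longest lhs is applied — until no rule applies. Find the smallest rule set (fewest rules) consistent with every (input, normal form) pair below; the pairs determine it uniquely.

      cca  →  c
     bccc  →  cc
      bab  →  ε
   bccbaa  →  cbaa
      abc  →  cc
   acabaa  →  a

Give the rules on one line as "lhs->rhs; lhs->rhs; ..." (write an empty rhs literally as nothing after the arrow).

  | cca => c
  | bccc => cc
  | bab => bc => ε
  | bccbaa => cbaa

ab->c; bc->; ca->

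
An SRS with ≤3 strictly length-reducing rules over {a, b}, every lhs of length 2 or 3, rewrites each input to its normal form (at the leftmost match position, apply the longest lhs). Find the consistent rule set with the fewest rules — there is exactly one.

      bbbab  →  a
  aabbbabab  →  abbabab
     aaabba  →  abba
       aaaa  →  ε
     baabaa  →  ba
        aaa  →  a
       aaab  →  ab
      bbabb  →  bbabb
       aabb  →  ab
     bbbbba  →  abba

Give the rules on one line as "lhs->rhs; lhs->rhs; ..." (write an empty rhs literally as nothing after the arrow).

  | bbbab => aab => a
  | aabbbabab => abbabab
  | aaabba => abba
  | aaaa => aa => ε

aa->; aab->a; bbb->a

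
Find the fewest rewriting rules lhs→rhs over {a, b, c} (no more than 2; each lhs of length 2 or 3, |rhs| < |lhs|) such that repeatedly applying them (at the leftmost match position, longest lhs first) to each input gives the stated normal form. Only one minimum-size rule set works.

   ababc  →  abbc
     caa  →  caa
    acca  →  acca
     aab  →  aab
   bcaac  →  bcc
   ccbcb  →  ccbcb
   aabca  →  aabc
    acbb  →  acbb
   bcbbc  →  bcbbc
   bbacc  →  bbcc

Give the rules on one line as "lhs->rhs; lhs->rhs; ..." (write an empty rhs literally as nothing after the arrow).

  | ababc => abbc
  | caa
  | acca
  | aab

ba->b; bca->bc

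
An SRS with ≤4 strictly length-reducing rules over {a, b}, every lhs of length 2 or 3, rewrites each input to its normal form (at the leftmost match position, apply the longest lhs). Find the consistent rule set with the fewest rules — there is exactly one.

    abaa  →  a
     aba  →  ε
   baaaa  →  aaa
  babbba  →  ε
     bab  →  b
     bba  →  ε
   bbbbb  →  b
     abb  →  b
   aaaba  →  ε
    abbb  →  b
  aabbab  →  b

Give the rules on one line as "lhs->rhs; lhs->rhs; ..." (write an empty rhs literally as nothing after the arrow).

  | abaa => baa => a
  | aba => ba => ε
  | baaaa => aaa
  | babbba => bbba => bba => ba => ε

ab->b; ba->; bb->b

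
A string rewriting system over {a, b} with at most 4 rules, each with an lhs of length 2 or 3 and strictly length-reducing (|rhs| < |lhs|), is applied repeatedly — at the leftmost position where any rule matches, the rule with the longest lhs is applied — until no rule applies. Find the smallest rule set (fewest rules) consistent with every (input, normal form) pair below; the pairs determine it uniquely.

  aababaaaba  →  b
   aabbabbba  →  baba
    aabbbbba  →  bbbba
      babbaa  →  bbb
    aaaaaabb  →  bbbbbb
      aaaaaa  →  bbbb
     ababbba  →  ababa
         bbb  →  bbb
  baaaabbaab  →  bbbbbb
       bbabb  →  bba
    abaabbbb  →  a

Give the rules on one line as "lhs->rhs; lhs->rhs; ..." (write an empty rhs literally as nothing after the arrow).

aa->b; aaa->bb; aab->; abb->a

  | aababaaaba => abaaaba => abbbba => abba => aa => b
  | aabbabbba => babbba => baba
  | aabbbbba => bbbba
  | babbaa => baaa => bbb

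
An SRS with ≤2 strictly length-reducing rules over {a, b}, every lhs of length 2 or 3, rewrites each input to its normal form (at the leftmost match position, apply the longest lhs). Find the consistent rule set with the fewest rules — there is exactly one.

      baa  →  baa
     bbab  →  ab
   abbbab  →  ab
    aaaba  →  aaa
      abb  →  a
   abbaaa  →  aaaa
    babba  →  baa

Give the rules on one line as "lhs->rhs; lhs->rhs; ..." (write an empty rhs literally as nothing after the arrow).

aba->a; bb->

  | baa
  | bbab => ab
  | abbbab => abab => ab
  | aaaba => aaa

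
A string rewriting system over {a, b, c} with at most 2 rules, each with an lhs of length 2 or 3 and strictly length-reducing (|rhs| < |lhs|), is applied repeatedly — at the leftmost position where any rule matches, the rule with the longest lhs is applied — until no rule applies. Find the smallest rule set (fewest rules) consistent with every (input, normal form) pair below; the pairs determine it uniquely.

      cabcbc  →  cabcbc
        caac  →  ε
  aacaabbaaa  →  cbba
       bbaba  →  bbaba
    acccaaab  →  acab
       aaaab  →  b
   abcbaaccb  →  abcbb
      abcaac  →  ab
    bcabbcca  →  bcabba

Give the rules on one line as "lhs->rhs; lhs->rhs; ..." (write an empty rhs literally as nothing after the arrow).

  | cabcbc
  | caac => cc => ε
  | aacaabbaaa => caabbaaa => cbbaaa => cbba
  | bbaba

aa->; cc->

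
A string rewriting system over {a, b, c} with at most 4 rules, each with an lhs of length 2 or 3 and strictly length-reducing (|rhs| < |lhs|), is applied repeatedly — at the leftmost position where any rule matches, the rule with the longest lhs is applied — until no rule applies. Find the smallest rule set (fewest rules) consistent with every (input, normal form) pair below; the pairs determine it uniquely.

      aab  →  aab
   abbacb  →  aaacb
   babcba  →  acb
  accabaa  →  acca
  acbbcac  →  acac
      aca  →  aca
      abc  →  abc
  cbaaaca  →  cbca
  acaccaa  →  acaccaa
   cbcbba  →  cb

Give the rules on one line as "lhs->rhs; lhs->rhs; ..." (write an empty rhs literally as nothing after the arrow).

aba->; ba->b; bb->a; cbb->

  | aab
  | abbacb => aaacb
  | babcba => bbcba => acba => acb
  | accabaa => acca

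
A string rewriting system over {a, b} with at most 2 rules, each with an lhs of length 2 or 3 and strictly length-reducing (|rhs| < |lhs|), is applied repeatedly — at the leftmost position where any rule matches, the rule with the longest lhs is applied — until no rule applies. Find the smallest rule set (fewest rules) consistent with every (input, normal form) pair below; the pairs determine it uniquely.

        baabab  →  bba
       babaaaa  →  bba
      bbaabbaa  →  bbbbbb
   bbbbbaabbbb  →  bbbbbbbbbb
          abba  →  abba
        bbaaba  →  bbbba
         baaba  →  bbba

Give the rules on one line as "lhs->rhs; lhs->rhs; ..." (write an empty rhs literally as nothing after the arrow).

  | baabab => bbbab => bba
  | babaaaa => aaaaa => baaa => bba
  | bbaabbaa => bbbbbaa => bbbbbb
  | bbbbbaabbbb => bbbbbbbbbb

aa->b; bab->a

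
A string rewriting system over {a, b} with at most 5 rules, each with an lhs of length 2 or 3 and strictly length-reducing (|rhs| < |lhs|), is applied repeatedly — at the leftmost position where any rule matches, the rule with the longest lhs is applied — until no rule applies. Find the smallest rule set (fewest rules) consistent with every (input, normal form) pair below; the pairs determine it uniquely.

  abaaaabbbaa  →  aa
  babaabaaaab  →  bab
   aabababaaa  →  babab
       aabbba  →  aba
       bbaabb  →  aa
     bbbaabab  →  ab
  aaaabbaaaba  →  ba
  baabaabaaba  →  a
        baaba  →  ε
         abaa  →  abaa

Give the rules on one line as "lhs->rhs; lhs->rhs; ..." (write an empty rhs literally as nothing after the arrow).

aaa->; aab->b; bb->a; bba->

  | abaaaabbbaa => ababbbaa => abaabaa => abbaa => aa
  | babaabaaaab => babbaaaab => baaaab => bab
  | aabababaaa => bababaaa => babab
  | aabbba => bbba => aba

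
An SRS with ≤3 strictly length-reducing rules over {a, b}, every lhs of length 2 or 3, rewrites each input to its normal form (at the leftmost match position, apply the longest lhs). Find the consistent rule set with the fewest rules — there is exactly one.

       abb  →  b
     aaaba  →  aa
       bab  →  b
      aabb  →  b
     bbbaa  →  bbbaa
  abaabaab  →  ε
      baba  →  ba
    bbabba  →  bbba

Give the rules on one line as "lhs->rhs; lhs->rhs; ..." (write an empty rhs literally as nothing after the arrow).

  | abb => b
  | aaaba => aa
  | bab => b
  | aabb => b

aab->; ab->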